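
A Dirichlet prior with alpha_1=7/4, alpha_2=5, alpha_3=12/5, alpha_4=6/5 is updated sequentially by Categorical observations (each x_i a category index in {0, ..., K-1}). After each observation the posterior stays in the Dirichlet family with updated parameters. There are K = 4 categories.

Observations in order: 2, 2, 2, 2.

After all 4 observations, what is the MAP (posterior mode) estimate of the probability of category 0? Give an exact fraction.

5/69

obs 1: x=2 → posterior Dirichlet(7/4, 5, 17/5, 6/5)
obs 2: x=2 → posterior Dirichlet(7/4, 5, 22/5, 6/5)
obs 3: x=2 → posterior Dirichlet(7/4, 5, 27/5, 6/5)
obs 4: x=2 → posterior Dirichlet(7/4, 5, 32/5, 6/5)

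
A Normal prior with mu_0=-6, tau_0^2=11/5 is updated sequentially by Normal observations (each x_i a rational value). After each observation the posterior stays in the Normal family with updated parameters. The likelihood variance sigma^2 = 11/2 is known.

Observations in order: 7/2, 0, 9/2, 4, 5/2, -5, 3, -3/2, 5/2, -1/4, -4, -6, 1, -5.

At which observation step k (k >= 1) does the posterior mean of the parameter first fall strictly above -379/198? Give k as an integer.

k = 3

obs 1: x=7/2 → posterior Normal(-23/7, 11/7)
obs 2: x=0 → posterior Normal(-23/9, 11/9)
obs 3: x=9/2 → posterior Normal(-14/11, 1)
obs 4: x=4 → posterior Normal(-6/13, 11/13)
obs 5: x=5/2 → posterior Normal(-1/15, 11/15)
obs 6: x=-5 → posterior Normal(-11/17, 11/17)
obs 7: x=3 → posterior Normal(-5/19, 11/19)
obs 8: x=-3/2 → posterior Normal(-8/21, 11/21)
obs 9: x=5/2 → posterior Normal(-3/23, 11/23)
obs 10: x=-1/4 → posterior Normal(-7/50, 11/25)
obs 11: x=-4 → posterior Normal(-23/54, 11/27)
obs 12: x=-6 → posterior Normal(-47/58, 11/29)
obs 13: x=1 → posterior Normal(-43/62, 11/31)
obs 14: x=-5 → posterior Normal(-21/22, 1/3)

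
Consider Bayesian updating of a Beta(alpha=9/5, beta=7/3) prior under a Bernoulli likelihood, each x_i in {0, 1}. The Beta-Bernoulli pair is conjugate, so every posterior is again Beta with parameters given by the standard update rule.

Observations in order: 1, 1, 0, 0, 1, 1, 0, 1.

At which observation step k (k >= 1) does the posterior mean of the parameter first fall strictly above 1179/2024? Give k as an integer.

k = 2

obs 1: x=1 → posterior Beta(14/5, 7/3)
obs 2: x=1 → posterior Beta(19/5, 7/3)
obs 3: x=0 → posterior Beta(19/5, 10/3)
obs 4: x=0 → posterior Beta(19/5, 13/3)
obs 5: x=1 → posterior Beta(24/5, 13/3)
obs 6: x=1 → posterior Beta(29/5, 13/3)
obs 7: x=0 → posterior Beta(29/5, 16/3)
obs 8: x=1 → posterior Beta(34/5, 16/3)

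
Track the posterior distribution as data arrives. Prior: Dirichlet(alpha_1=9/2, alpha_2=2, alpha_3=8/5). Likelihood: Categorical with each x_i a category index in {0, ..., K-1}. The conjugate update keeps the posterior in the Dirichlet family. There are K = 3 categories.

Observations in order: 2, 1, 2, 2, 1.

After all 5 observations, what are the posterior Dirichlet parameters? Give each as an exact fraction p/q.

alpha_1=9/2, alpha_2=4, alpha_3=23/5

obs 1: x=2 → posterior Dirichlet(9/2, 2, 13/5)
obs 2: x=1 → posterior Dirichlet(9/2, 3, 13/5)
obs 3: x=2 → posterior Dirichlet(9/2, 3, 18/5)
obs 4: x=2 → posterior Dirichlet(9/2, 3, 23/5)
obs 5: x=1 → posterior Dirichlet(9/2, 4, 23/5)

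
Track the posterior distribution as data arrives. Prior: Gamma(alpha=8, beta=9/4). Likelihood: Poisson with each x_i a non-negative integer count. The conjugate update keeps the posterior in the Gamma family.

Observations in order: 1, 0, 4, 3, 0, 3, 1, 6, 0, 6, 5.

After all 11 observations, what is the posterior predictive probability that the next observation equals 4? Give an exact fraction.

7737349541194866375976800488391102271171819723096009232749264917639680/51536566531771504042701371731005463489641667572200506308984693676680003

obs 1: x=1 → posterior Gamma(9, 13/4)
obs 2: x=0 → posterior Gamma(9, 17/4)
obs 3: x=4 → posterior Gamma(13, 21/4)
obs 4: x=3 → posterior Gamma(16, 25/4)
obs 5: x=0 → posterior Gamma(16, 29/4)
obs 6: x=3 → posterior Gamma(19, 33/4)
obs 7: x=1 → posterior Gamma(20, 37/4)
obs 8: x=6 → posterior Gamma(26, 41/4)
obs 9: x=0 → posterior Gamma(26, 45/4)
obs 10: x=6 → posterior Gamma(32, 49/4)
obs 11: x=5 → posterior Gamma(37, 53/4)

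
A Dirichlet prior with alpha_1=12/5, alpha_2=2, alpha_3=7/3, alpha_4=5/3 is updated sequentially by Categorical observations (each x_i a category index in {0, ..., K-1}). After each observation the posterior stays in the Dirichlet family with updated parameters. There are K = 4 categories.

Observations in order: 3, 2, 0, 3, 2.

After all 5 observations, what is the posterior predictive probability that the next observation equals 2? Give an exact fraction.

obs 1: x=3 → posterior Dirichlet(12/5, 2, 7/3, 8/3)
obs 2: x=2 → posterior Dirichlet(12/5, 2, 10/3, 8/3)
obs 3: x=0 → posterior Dirichlet(17/5, 2, 10/3, 8/3)
obs 4: x=3 → posterior Dirichlet(17/5, 2, 10/3, 11/3)
obs 5: x=2 → posterior Dirichlet(17/5, 2, 13/3, 11/3)

65/201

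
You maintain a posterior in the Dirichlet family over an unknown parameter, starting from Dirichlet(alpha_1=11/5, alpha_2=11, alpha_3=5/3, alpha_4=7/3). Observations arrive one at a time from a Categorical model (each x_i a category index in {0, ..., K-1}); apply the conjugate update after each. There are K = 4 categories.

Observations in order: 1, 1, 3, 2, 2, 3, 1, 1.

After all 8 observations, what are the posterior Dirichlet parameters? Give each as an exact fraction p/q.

obs 1: x=1 → posterior Dirichlet(11/5, 12, 5/3, 7/3)
obs 2: x=1 → posterior Dirichlet(11/5, 13, 5/3, 7/3)
obs 3: x=3 → posterior Dirichlet(11/5, 13, 5/3, 10/3)
obs 4: x=2 → posterior Dirichlet(11/5, 13, 8/3, 10/3)
obs 5: x=2 → posterior Dirichlet(11/5, 13, 11/3, 10/3)
obs 6: x=3 → posterior Dirichlet(11/5, 13, 11/3, 13/3)
obs 7: x=1 → posterior Dirichlet(11/5, 14, 11/3, 13/3)
obs 8: x=1 → posterior Dirichlet(11/5, 15, 11/3, 13/3)

alpha_1=11/5, alpha_2=15, alpha_3=11/3, alpha_4=13/3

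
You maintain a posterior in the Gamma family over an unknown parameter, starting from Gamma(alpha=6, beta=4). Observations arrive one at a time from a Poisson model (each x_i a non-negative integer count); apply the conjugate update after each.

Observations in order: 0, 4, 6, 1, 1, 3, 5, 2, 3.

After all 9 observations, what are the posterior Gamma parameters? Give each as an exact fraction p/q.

alpha=31, beta=13

obs 1: x=0 → posterior Gamma(6, 5)
obs 2: x=4 → posterior Gamma(10, 6)
obs 3: x=6 → posterior Gamma(16, 7)
obs 4: x=1 → posterior Gamma(17, 8)
obs 5: x=1 → posterior Gamma(18, 9)
obs 6: x=3 → posterior Gamma(21, 10)
obs 7: x=5 → posterior Gamma(26, 11)
obs 8: x=2 → posterior Gamma(28, 12)
obs 9: x=3 → posterior Gamma(31, 13)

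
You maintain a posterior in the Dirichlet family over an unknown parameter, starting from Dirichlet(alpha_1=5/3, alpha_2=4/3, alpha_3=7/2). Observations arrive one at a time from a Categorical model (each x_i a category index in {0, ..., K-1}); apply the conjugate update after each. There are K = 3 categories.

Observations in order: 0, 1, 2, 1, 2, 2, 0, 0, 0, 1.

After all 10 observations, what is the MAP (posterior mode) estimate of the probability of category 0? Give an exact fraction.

28/81

obs 1: x=0 → posterior Dirichlet(8/3, 4/3, 7/2)
obs 2: x=1 → posterior Dirichlet(8/3, 7/3, 7/2)
obs 3: x=2 → posterior Dirichlet(8/3, 7/3, 9/2)
obs 4: x=1 → posterior Dirichlet(8/3, 10/3, 9/2)
obs 5: x=2 → posterior Dirichlet(8/3, 10/3, 11/2)
obs 6: x=2 → posterior Dirichlet(8/3, 10/3, 13/2)
obs 7: x=0 → posterior Dirichlet(11/3, 10/3, 13/2)
obs 8: x=0 → posterior Dirichlet(14/3, 10/3, 13/2)
obs 9: x=0 → posterior Dirichlet(17/3, 10/3, 13/2)
obs 10: x=1 → posterior Dirichlet(17/3, 13/3, 13/2)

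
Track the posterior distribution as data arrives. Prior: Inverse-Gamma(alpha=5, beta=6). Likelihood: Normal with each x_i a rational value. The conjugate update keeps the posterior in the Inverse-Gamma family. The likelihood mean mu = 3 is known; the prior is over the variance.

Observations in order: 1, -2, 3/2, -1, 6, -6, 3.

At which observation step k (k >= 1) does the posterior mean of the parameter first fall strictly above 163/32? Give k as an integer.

obs 1: x=1 → posterior Inverse-Gamma(11/2, 8)
obs 2: x=-2 → posterior Inverse-Gamma(6, 41/2)
obs 3: x=3/2 → posterior Inverse-Gamma(13/2, 173/8)
obs 4: x=-1 → posterior Inverse-Gamma(7, 237/8)
obs 5: x=6 → posterior Inverse-Gamma(15/2, 273/8)
obs 6: x=-6 → posterior Inverse-Gamma(8, 597/8)
obs 7: x=3 → posterior Inverse-Gamma(17/2, 597/8)

k = 5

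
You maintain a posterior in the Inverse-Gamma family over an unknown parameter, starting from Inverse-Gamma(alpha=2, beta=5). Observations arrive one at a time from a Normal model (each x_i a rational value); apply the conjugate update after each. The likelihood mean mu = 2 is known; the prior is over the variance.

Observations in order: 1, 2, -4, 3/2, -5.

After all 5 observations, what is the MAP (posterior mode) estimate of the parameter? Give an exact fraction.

35/4

obs 1: x=1 → posterior Inverse-Gamma(5/2, 11/2)
obs 2: x=2 → posterior Inverse-Gamma(3, 11/2)
obs 3: x=-4 → posterior Inverse-Gamma(7/2, 47/2)
obs 4: x=3/2 → posterior Inverse-Gamma(4, 189/8)
obs 5: x=-5 → posterior Inverse-Gamma(9/2, 385/8)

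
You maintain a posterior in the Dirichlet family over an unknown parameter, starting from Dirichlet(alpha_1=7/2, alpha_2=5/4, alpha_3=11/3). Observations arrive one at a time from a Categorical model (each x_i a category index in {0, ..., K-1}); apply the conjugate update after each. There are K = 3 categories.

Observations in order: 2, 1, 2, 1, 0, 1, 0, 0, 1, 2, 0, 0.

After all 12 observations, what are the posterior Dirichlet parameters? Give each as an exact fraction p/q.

alpha_1=17/2, alpha_2=21/4, alpha_3=20/3

obs 1: x=2 → posterior Dirichlet(7/2, 5/4, 14/3)
obs 2: x=1 → posterior Dirichlet(7/2, 9/4, 14/3)
obs 3: x=2 → posterior Dirichlet(7/2, 9/4, 17/3)
obs 4: x=1 → posterior Dirichlet(7/2, 13/4, 17/3)
obs 5: x=0 → posterior Dirichlet(9/2, 13/4, 17/3)
obs 6: x=1 → posterior Dirichlet(9/2, 17/4, 17/3)
obs 7: x=0 → posterior Dirichlet(11/2, 17/4, 17/3)
obs 8: x=0 → posterior Dirichlet(13/2, 17/4, 17/3)
obs 9: x=1 → posterior Dirichlet(13/2, 21/4, 17/3)
obs 10: x=2 → posterior Dirichlet(13/2, 21/4, 20/3)
obs 11: x=0 → posterior Dirichlet(15/2, 21/4, 20/3)
obs 12: x=0 → posterior Dirichlet(17/2, 21/4, 20/3)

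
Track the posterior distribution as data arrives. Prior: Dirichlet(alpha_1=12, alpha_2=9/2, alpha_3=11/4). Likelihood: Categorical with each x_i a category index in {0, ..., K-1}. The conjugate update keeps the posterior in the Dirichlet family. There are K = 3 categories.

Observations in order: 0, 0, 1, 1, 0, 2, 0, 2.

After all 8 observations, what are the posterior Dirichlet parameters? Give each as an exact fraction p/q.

alpha_1=16, alpha_2=13/2, alpha_3=19/4

obs 1: x=0 → posterior Dirichlet(13, 9/2, 11/4)
obs 2: x=0 → posterior Dirichlet(14, 9/2, 11/4)
obs 3: x=1 → posterior Dirichlet(14, 11/2, 11/4)
obs 4: x=1 → posterior Dirichlet(14, 13/2, 11/4)
obs 5: x=0 → posterior Dirichlet(15, 13/2, 11/4)
obs 6: x=2 → posterior Dirichlet(15, 13/2, 15/4)
obs 7: x=0 → posterior Dirichlet(16, 13/2, 15/4)
obs 8: x=2 → posterior Dirichlet(16, 13/2, 19/4)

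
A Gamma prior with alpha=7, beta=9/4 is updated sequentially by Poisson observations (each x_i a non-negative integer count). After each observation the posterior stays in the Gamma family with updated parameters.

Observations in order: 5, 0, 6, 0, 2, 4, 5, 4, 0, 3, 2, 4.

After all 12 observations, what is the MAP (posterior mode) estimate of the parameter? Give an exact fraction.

164/57

obs 1: x=5 → posterior Gamma(12, 13/4)
obs 2: x=0 → posterior Gamma(12, 17/4)
obs 3: x=6 → posterior Gamma(18, 21/4)
obs 4: x=0 → posterior Gamma(18, 25/4)
obs 5: x=2 → posterior Gamma(20, 29/4)
obs 6: x=4 → posterior Gamma(24, 33/4)
obs 7: x=5 → posterior Gamma(29, 37/4)
obs 8: x=4 → posterior Gamma(33, 41/4)
obs 9: x=0 → posterior Gamma(33, 45/4)
obs 10: x=3 → posterior Gamma(36, 49/4)
obs 11: x=2 → posterior Gamma(38, 53/4)
obs 12: x=4 → posterior Gamma(42, 57/4)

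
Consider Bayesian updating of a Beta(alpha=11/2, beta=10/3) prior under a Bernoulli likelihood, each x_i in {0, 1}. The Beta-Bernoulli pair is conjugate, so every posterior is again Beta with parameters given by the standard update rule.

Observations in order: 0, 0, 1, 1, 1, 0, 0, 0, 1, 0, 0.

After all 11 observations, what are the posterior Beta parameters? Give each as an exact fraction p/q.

obs 1: x=0 → posterior Beta(11/2, 13/3)
obs 2: x=0 → posterior Beta(11/2, 16/3)
obs 3: x=1 → posterior Beta(13/2, 16/3)
obs 4: x=1 → posterior Beta(15/2, 16/3)
obs 5: x=1 → posterior Beta(17/2, 16/3)
obs 6: x=0 → posterior Beta(17/2, 19/3)
obs 7: x=0 → posterior Beta(17/2, 22/3)
obs 8: x=0 → posterior Beta(17/2, 25/3)
obs 9: x=1 → posterior Beta(19/2, 25/3)
obs 10: x=0 → posterior Beta(19/2, 28/3)
obs 11: x=0 → posterior Beta(19/2, 31/3)

alpha=19/2, beta=31/3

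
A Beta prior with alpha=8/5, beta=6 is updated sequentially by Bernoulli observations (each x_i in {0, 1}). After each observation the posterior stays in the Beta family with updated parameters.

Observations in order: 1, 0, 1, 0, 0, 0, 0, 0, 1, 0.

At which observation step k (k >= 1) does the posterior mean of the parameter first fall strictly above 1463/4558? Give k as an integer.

obs 1: x=1 → posterior Beta(13/5, 6)
obs 2: x=0 → posterior Beta(13/5, 7)
obs 3: x=1 → posterior Beta(18/5, 7)
obs 4: x=0 → posterior Beta(18/5, 8)
obs 5: x=0 → posterior Beta(18/5, 9)
obs 6: x=0 → posterior Beta(18/5, 10)
obs 7: x=0 → posterior Beta(18/5, 11)
obs 8: x=0 → posterior Beta(18/5, 12)
obs 9: x=1 → posterior Beta(23/5, 12)
obs 10: x=0 → posterior Beta(23/5, 13)

k = 3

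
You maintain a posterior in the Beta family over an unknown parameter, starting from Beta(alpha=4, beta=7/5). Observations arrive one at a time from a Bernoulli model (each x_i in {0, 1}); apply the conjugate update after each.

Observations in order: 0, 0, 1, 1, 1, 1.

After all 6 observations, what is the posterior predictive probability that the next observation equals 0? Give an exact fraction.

17/57

obs 1: x=0 → posterior Beta(4, 12/5)
obs 2: x=0 → posterior Beta(4, 17/5)
obs 3: x=1 → posterior Beta(5, 17/5)
obs 4: x=1 → posterior Beta(6, 17/5)
obs 5: x=1 → posterior Beta(7, 17/5)
obs 6: x=1 → posterior Beta(8, 17/5)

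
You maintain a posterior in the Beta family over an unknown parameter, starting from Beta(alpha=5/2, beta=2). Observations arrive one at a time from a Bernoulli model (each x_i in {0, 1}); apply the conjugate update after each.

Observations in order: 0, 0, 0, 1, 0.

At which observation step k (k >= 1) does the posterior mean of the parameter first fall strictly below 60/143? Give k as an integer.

obs 1: x=0 → posterior Beta(5/2, 3)
obs 2: x=0 → posterior Beta(5/2, 4)
obs 3: x=0 → posterior Beta(5/2, 5)
obs 4: x=1 → posterior Beta(7/2, 5)
obs 5: x=0 → posterior Beta(7/2, 6)

k = 2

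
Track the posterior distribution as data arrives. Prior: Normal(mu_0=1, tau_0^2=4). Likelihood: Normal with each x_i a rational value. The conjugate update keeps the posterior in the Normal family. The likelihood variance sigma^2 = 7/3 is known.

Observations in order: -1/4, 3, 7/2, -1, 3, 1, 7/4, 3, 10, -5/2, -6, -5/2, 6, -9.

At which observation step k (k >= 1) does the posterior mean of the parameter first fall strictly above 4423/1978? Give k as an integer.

k = 9

obs 1: x=-1/4 → posterior Normal(4/19, 28/19)
obs 2: x=3 → posterior Normal(40/31, 28/31)
obs 3: x=7/2 → posterior Normal(82/43, 28/43)
obs 4: x=-1 → posterior Normal(14/11, 28/55)
obs 5: x=3 → posterior Normal(106/67, 28/67)
obs 6: x=1 → posterior Normal(118/79, 28/79)
obs 7: x=7/4 → posterior Normal(139/91, 4/13)
obs 8: x=3 → posterior Normal(175/103, 28/103)
obs 9: x=10 → posterior Normal(59/23, 28/115)
obs 10: x=-5/2 → posterior Normal(265/127, 28/127)
obs 11: x=-6 → posterior Normal(193/139, 28/139)
obs 12: x=-5/2 → posterior Normal(163/151, 28/151)
obs 13: x=6 → posterior Normal(235/163, 28/163)
obs 14: x=-9 → posterior Normal(127/175, 4/25)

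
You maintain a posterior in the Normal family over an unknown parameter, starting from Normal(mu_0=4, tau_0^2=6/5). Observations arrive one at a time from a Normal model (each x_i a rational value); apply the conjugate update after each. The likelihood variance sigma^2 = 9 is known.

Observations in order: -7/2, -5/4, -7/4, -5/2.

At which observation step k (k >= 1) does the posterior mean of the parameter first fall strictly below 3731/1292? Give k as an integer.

k = 2

obs 1: x=-7/2 → posterior Normal(53/17, 18/17)
obs 2: x=-5/4 → posterior Normal(101/38, 18/19)
obs 3: x=-7/4 → posterior Normal(47/21, 6/7)
obs 4: x=-5/2 → posterior Normal(42/23, 18/23)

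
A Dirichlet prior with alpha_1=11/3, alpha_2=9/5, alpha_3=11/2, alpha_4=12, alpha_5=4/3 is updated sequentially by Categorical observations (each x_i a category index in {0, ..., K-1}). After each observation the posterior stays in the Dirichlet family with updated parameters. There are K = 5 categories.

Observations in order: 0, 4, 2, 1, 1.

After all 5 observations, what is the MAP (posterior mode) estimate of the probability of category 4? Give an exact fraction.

obs 1: x=0 → posterior Dirichlet(14/3, 9/5, 11/2, 12, 4/3)
obs 2: x=4 → posterior Dirichlet(14/3, 9/5, 11/2, 12, 7/3)
obs 3: x=2 → posterior Dirichlet(14/3, 9/5, 13/2, 12, 7/3)
obs 4: x=1 → posterior Dirichlet(14/3, 14/5, 13/2, 12, 7/3)
obs 5: x=1 → posterior Dirichlet(14/3, 19/5, 13/2, 12, 7/3)

40/729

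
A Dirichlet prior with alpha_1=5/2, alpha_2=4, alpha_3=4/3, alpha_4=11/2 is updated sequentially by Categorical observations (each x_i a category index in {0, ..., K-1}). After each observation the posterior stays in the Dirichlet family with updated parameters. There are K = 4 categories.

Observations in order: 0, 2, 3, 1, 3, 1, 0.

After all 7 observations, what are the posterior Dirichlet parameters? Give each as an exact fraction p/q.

alpha_1=9/2, alpha_2=6, alpha_3=7/3, alpha_4=15/2

obs 1: x=0 → posterior Dirichlet(7/2, 4, 4/3, 11/2)
obs 2: x=2 → posterior Dirichlet(7/2, 4, 7/3, 11/2)
obs 3: x=3 → posterior Dirichlet(7/2, 4, 7/3, 13/2)
obs 4: x=1 → posterior Dirichlet(7/2, 5, 7/3, 13/2)
obs 5: x=3 → posterior Dirichlet(7/2, 5, 7/3, 15/2)
obs 6: x=1 → posterior Dirichlet(7/2, 6, 7/3, 15/2)
obs 7: x=0 → posterior Dirichlet(9/2, 6, 7/3, 15/2)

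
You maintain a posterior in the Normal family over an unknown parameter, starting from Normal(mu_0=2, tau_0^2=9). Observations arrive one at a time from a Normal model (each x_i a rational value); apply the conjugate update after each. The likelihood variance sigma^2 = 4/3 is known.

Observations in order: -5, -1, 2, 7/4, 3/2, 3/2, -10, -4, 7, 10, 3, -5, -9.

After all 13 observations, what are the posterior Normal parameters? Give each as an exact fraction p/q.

obs 1: x=-5 → posterior Normal(-127/31, 36/31)
obs 2: x=-1 → posterior Normal(-77/29, 18/29)
obs 3: x=2 → posterior Normal(-20/17, 36/85)
obs 4: x=7/4 → posterior Normal(-211/448, 9/28)
obs 5: x=3/2 → posterior Normal(-49/556, 36/139)
obs 6: x=3/2 → posterior Normal(113/664, 18/83)
obs 7: x=-10 → posterior Normal(-967/772, 36/193)
obs 8: x=-4 → posterior Normal(-1399/880, 9/55)
obs 9: x=7 → posterior Normal(-643/988, 36/247)
obs 10: x=10 → posterior Normal(437/1096, 18/137)
obs 11: x=3 → posterior Normal(761/1204, 36/301)
obs 12: x=-5 → posterior Normal(221/1312, 9/82)
obs 13: x=-9 → posterior Normal(-751/1420, 36/355)

mu_0=-751/1420, tau_0^2=36/355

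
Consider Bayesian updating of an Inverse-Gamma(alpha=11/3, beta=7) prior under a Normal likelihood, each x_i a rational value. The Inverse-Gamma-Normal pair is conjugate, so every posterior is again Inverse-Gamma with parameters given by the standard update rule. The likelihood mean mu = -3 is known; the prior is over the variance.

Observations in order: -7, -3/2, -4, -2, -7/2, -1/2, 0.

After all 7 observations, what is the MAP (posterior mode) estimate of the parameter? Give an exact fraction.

obs 1: x=-7 → posterior Inverse-Gamma(25/6, 15)
obs 2: x=-3/2 → posterior Inverse-Gamma(14/3, 129/8)
obs 3: x=-4 → posterior Inverse-Gamma(31/6, 133/8)
obs 4: x=-2 → posterior Inverse-Gamma(17/3, 137/8)
obs 5: x=-7/2 → posterior Inverse-Gamma(37/6, 69/4)
obs 6: x=-1/2 → posterior Inverse-Gamma(20/3, 163/8)
obs 7: x=0 → posterior Inverse-Gamma(43/6, 199/8)

597/196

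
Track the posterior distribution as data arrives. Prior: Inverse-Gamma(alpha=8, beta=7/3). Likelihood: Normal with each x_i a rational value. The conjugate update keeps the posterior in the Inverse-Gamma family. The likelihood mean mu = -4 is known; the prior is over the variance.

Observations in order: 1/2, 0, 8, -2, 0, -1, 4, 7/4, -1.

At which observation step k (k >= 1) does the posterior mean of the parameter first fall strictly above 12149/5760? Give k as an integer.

k = 2

obs 1: x=1/2 → posterior Inverse-Gamma(17/2, 299/24)
obs 2: x=0 → posterior Inverse-Gamma(9, 491/24)
obs 3: x=8 → posterior Inverse-Gamma(19/2, 2219/24)
obs 4: x=-2 → posterior Inverse-Gamma(10, 2267/24)
obs 5: x=0 → posterior Inverse-Gamma(21/2, 2459/24)
obs 6: x=-1 → posterior Inverse-Gamma(11, 2567/24)
obs 7: x=4 → posterior Inverse-Gamma(23/2, 3335/24)
obs 8: x=7/4 → posterior Inverse-Gamma(12, 14927/96)
obs 9: x=-1 → posterior Inverse-Gamma(25/2, 15359/96)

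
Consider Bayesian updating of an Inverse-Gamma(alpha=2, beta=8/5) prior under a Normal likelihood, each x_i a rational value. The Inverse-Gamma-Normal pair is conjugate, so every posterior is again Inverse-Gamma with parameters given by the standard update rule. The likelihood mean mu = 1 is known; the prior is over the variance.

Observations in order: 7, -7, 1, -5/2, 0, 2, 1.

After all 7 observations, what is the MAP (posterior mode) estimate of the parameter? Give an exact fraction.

obs 1: x=7 → posterior Inverse-Gamma(5/2, 98/5)
obs 2: x=-7 → posterior Inverse-Gamma(3, 258/5)
obs 3: x=1 → posterior Inverse-Gamma(7/2, 258/5)
obs 4: x=-5/2 → posterior Inverse-Gamma(4, 2309/40)
obs 5: x=0 → posterior Inverse-Gamma(9/2, 2329/40)
obs 6: x=2 → posterior Inverse-Gamma(5, 2349/40)
obs 7: x=1 → posterior Inverse-Gamma(11/2, 2349/40)

2349/260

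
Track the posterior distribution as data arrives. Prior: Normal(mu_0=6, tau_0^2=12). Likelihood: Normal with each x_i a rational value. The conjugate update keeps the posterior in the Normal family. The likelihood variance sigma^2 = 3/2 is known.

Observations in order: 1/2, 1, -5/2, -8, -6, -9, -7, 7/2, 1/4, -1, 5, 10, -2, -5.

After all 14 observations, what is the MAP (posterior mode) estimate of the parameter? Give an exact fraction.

obs 1: x=1/2 → posterior Normal(10/9, 4/3)
obs 2: x=1 → posterior Normal(18/17, 12/17)
obs 3: x=-5/2 → posterior Normal(-2/25, 12/25)
obs 4: x=-8 → posterior Normal(-2, 4/11)
obs 5: x=-6 → posterior Normal(-114/41, 12/41)
obs 6: x=-9 → posterior Normal(-186/49, 12/49)
obs 7: x=-7 → posterior Normal(-242/57, 4/19)
obs 8: x=7/2 → posterior Normal(-214/65, 12/65)
obs 9: x=1/4 → posterior Normal(-212/73, 12/73)
obs 10: x=-1 → posterior Normal(-220/81, 4/27)
obs 11: x=5 → posterior Normal(-180/89, 12/89)
obs 12: x=10 → posterior Normal(-100/97, 12/97)
obs 13: x=-2 → posterior Normal(-116/105, 4/35)
obs 14: x=-5 → posterior Normal(-156/113, 12/113)

-156/113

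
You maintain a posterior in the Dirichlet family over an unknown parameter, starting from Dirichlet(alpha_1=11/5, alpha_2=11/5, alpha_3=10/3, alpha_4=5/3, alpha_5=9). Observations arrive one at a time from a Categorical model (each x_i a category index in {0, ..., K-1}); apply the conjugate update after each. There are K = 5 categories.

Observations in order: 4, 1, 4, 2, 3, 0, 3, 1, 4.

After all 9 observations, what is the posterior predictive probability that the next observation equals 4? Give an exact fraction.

60/137

obs 1: x=4 → posterior Dirichlet(11/5, 11/5, 10/3, 5/3, 10)
obs 2: x=1 → posterior Dirichlet(11/5, 16/5, 10/3, 5/3, 10)
obs 3: x=4 → posterior Dirichlet(11/5, 16/5, 10/3, 5/3, 11)
obs 4: x=2 → posterior Dirichlet(11/5, 16/5, 13/3, 5/3, 11)
obs 5: x=3 → posterior Dirichlet(11/5, 16/5, 13/3, 8/3, 11)
obs 6: x=0 → posterior Dirichlet(16/5, 16/5, 13/3, 8/3, 11)
obs 7: x=3 → posterior Dirichlet(16/5, 16/5, 13/3, 11/3, 11)
obs 8: x=1 → posterior Dirichlet(16/5, 21/5, 13/3, 11/3, 11)
obs 9: x=4 → posterior Dirichlet(16/5, 21/5, 13/3, 11/3, 12)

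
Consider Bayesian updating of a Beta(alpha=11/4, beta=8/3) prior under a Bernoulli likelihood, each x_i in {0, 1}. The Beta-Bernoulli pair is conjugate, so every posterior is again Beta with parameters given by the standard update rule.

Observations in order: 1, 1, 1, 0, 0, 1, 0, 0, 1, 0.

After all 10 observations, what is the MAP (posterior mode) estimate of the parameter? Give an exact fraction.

81/161

obs 1: x=1 → posterior Beta(15/4, 8/3)
obs 2: x=1 → posterior Beta(19/4, 8/3)
obs 3: x=1 → posterior Beta(23/4, 8/3)
obs 4: x=0 → posterior Beta(23/4, 11/3)
obs 5: x=0 → posterior Beta(23/4, 14/3)
obs 6: x=1 → posterior Beta(27/4, 14/3)
obs 7: x=0 → posterior Beta(27/4, 17/3)
obs 8: x=0 → posterior Beta(27/4, 20/3)
obs 9: x=1 → posterior Beta(31/4, 20/3)
obs 10: x=0 → posterior Beta(31/4, 23/3)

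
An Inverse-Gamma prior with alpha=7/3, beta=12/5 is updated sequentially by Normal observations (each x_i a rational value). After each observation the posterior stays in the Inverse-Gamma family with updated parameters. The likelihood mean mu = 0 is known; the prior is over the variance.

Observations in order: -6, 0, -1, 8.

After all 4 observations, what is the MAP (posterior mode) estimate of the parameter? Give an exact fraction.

obs 1: x=-6 → posterior Inverse-Gamma(17/6, 102/5)
obs 2: x=0 → posterior Inverse-Gamma(10/3, 102/5)
obs 3: x=-1 → posterior Inverse-Gamma(23/6, 209/10)
obs 4: x=8 → posterior Inverse-Gamma(13/3, 529/10)

1587/160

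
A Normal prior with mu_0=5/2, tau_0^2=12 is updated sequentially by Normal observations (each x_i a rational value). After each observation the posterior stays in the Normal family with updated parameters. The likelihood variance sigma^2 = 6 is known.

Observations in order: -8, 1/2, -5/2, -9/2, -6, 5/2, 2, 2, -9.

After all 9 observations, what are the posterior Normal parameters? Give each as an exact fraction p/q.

obs 1: x=-8 → posterior Normal(-9/2, 4)
obs 2: x=1/2 → posterior Normal(-5/2, 12/5)
obs 3: x=-5/2 → posterior Normal(-5/2, 12/7)
obs 4: x=-9/2 → posterior Normal(-53/18, 4/3)
obs 5: x=-6 → posterior Normal(-7/2, 12/11)
obs 6: x=5/2 → posterior Normal(-67/26, 12/13)
obs 7: x=2 → posterior Normal(-59/30, 4/5)
obs 8: x=2 → posterior Normal(-3/2, 12/17)
obs 9: x=-9 → posterior Normal(-87/38, 12/19)

mu_0=-87/38, tau_0^2=12/19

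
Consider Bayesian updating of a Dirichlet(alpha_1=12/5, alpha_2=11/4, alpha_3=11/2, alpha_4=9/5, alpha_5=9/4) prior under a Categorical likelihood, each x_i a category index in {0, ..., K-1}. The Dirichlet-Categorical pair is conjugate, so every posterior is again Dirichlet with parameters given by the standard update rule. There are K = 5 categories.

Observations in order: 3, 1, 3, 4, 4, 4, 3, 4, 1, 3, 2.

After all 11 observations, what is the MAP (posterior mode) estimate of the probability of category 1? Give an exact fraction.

obs 1: x=3 → posterior Dirichlet(12/5, 11/4, 11/2, 14/5, 9/4)
obs 2: x=1 → posterior Dirichlet(12/5, 15/4, 11/2, 14/5, 9/4)
obs 3: x=3 → posterior Dirichlet(12/5, 15/4, 11/2, 19/5, 9/4)
obs 4: x=4 → posterior Dirichlet(12/5, 15/4, 11/2, 19/5, 13/4)
obs 5: x=4 → posterior Dirichlet(12/5, 15/4, 11/2, 19/5, 17/4)
obs 6: x=4 → posterior Dirichlet(12/5, 15/4, 11/2, 19/5, 21/4)
obs 7: x=3 → posterior Dirichlet(12/5, 15/4, 11/2, 24/5, 21/4)
obs 8: x=4 → posterior Dirichlet(12/5, 15/4, 11/2, 24/5, 25/4)
obs 9: x=1 → posterior Dirichlet(12/5, 19/4, 11/2, 24/5, 25/4)
obs 10: x=3 → posterior Dirichlet(12/5, 19/4, 11/2, 29/5, 25/4)
obs 11: x=2 → posterior Dirichlet(12/5, 19/4, 13/2, 29/5, 25/4)

25/138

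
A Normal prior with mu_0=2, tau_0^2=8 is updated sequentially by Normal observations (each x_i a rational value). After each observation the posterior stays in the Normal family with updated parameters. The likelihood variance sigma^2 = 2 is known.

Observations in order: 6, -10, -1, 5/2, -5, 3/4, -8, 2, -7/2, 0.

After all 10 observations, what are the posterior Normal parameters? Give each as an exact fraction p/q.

mu_0=-63/41, tau_0^2=8/41

obs 1: x=6 → posterior Normal(26/5, 8/5)
obs 2: x=-10 → posterior Normal(-14/9, 8/9)
obs 3: x=-1 → posterior Normal(-18/13, 8/13)
obs 4: x=5/2 → posterior Normal(-8/17, 8/17)
obs 5: x=-5 → posterior Normal(-4/3, 8/21)
obs 6: x=3/4 → posterior Normal(-1, 8/25)
obs 7: x=-8 → posterior Normal(-57/29, 8/29)
obs 8: x=2 → posterior Normal(-49/33, 8/33)
obs 9: x=-7/2 → posterior Normal(-63/37, 8/37)
obs 10: x=0 → posterior Normal(-63/41, 8/41)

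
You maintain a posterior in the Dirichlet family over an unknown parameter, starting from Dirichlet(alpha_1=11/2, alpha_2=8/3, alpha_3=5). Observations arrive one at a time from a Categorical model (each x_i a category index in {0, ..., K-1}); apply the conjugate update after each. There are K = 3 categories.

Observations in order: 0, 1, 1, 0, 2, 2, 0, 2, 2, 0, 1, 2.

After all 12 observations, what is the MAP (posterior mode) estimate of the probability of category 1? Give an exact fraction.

4/19

obs 1: x=0 → posterior Dirichlet(13/2, 8/3, 5)
obs 2: x=1 → posterior Dirichlet(13/2, 11/3, 5)
obs 3: x=1 → posterior Dirichlet(13/2, 14/3, 5)
obs 4: x=0 → posterior Dirichlet(15/2, 14/3, 5)
obs 5: x=2 → posterior Dirichlet(15/2, 14/3, 6)
obs 6: x=2 → posterior Dirichlet(15/2, 14/3, 7)
obs 7: x=0 → posterior Dirichlet(17/2, 14/3, 7)
obs 8: x=2 → posterior Dirichlet(17/2, 14/3, 8)
obs 9: x=2 → posterior Dirichlet(17/2, 14/3, 9)
obs 10: x=0 → posterior Dirichlet(19/2, 14/3, 9)
obs 11: x=1 → posterior Dirichlet(19/2, 17/3, 9)
obs 12: x=2 → posterior Dirichlet(19/2, 17/3, 10)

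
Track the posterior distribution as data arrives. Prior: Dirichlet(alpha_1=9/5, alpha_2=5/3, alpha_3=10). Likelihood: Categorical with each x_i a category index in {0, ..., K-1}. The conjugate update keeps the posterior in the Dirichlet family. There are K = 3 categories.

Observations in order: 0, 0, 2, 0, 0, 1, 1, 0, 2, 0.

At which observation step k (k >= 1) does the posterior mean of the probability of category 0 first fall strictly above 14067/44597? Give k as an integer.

k = 8

obs 1: x=0 → posterior Dirichlet(14/5, 5/3, 10)
obs 2: x=0 → posterior Dirichlet(19/5, 5/3, 10)
obs 3: x=2 → posterior Dirichlet(19/5, 5/3, 11)
obs 4: x=0 → posterior Dirichlet(24/5, 5/3, 11)
obs 5: x=0 → posterior Dirichlet(29/5, 5/3, 11)
obs 6: x=1 → posterior Dirichlet(29/5, 8/3, 11)
obs 7: x=1 → posterior Dirichlet(29/5, 11/3, 11)
obs 8: x=0 → posterior Dirichlet(34/5, 11/3, 11)
obs 9: x=2 → posterior Dirichlet(34/5, 11/3, 12)
obs 10: x=0 → posterior Dirichlet(39/5, 11/3, 12)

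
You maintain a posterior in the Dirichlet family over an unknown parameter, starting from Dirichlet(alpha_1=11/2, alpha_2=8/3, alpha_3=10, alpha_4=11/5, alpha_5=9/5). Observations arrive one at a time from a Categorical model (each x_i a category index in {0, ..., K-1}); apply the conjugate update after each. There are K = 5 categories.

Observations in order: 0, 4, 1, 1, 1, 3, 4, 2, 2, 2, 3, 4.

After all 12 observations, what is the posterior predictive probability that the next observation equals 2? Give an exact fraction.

obs 1: x=0 → posterior Dirichlet(13/2, 8/3, 10, 11/5, 9/5)
obs 2: x=4 → posterior Dirichlet(13/2, 8/3, 10, 11/5, 14/5)
obs 3: x=1 → posterior Dirichlet(13/2, 11/3, 10, 11/5, 14/5)
obs 4: x=1 → posterior Dirichlet(13/2, 14/3, 10, 11/5, 14/5)
obs 5: x=1 → posterior Dirichlet(13/2, 17/3, 10, 11/5, 14/5)
obs 6: x=3 → posterior Dirichlet(13/2, 17/3, 10, 16/5, 14/5)
obs 7: x=4 → posterior Dirichlet(13/2, 17/3, 10, 16/5, 19/5)
obs 8: x=2 → posterior Dirichlet(13/2, 17/3, 11, 16/5, 19/5)
obs 9: x=2 → posterior Dirichlet(13/2, 17/3, 12, 16/5, 19/5)
obs 10: x=2 → posterior Dirichlet(13/2, 17/3, 13, 16/5, 19/5)
obs 11: x=3 → posterior Dirichlet(13/2, 17/3, 13, 21/5, 19/5)
obs 12: x=4 → posterior Dirichlet(13/2, 17/3, 13, 21/5, 24/5)

78/205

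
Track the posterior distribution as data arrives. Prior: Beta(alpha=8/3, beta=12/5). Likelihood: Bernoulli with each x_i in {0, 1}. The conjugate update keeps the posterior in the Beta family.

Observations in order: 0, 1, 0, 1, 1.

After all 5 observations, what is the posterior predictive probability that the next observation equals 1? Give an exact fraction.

obs 1: x=0 → posterior Beta(8/3, 17/5)
obs 2: x=1 → posterior Beta(11/3, 17/5)
obs 3: x=0 → posterior Beta(11/3, 22/5)
obs 4: x=1 → posterior Beta(14/3, 22/5)
obs 5: x=1 → posterior Beta(17/3, 22/5)

85/151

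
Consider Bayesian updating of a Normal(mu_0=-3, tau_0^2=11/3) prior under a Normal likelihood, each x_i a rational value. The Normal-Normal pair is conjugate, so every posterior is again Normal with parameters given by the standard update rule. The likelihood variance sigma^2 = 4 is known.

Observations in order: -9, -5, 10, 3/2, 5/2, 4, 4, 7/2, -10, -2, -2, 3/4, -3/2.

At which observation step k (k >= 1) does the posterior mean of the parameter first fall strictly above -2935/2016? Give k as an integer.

k = 4

obs 1: x=-9 → posterior Normal(-135/23, 44/23)
obs 2: x=-5 → posterior Normal(-95/17, 22/17)
obs 3: x=10 → posterior Normal(-16/9, 44/45)
obs 4: x=3/2 → posterior Normal(-127/112, 11/14)
obs 5: x=5/2 → posterior Normal(-36/67, 44/67)
obs 6: x=4 → posterior Normal(4/39, 22/39)
obs 7: x=4 → posterior Normal(52/89, 44/89)
obs 8: x=7/2 → posterior Normal(181/200, 11/25)
obs 9: x=-10 → posterior Normal(-13/74, 44/111)
obs 10: x=-2 → posterior Normal(-83/244, 22/61)
obs 11: x=-2 → posterior Normal(-127/266, 44/133)
obs 12: x=3/4 → posterior Normal(-221/576, 11/36)
obs 13: x=-3/2 → posterior Normal(-287/620, 44/155)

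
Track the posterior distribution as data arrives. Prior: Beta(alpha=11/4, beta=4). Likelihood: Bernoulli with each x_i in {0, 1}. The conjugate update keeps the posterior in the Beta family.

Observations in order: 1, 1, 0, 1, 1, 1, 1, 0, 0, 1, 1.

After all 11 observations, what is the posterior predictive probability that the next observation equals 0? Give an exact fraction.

28/71

obs 1: x=1 → posterior Beta(15/4, 4)
obs 2: x=1 → posterior Beta(19/4, 4)
obs 3: x=0 → posterior Beta(19/4, 5)
obs 4: x=1 → posterior Beta(23/4, 5)
obs 5: x=1 → posterior Beta(27/4, 5)
obs 6: x=1 → posterior Beta(31/4, 5)
obs 7: x=1 → posterior Beta(35/4, 5)
obs 8: x=0 → posterior Beta(35/4, 6)
obs 9: x=0 → posterior Beta(35/4, 7)
obs 10: x=1 → posterior Beta(39/4, 7)
obs 11: x=1 → posterior Beta(43/4, 7)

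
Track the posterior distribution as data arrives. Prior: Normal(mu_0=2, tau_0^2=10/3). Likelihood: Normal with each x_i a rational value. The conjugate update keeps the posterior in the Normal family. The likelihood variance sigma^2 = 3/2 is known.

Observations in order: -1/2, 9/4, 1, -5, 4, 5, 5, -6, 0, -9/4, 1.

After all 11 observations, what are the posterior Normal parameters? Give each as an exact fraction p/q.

mu_0=108/229, tau_0^2=30/229

obs 1: x=-1/2 → posterior Normal(8/29, 30/29)
obs 2: x=9/4 → posterior Normal(53/49, 30/49)
obs 3: x=1 → posterior Normal(73/69, 10/23)
obs 4: x=-5 → posterior Normal(-27/89, 30/89)
obs 5: x=4 → posterior Normal(53/109, 30/109)
obs 6: x=5 → posterior Normal(51/43, 10/43)
obs 7: x=5 → posterior Normal(253/149, 30/149)
obs 8: x=-6 → posterior Normal(133/169, 30/169)
obs 9: x=0 → posterior Normal(19/27, 10/63)
obs 10: x=-9/4 → posterior Normal(8/19, 30/209)
obs 11: x=1 → posterior Normal(108/229, 30/229)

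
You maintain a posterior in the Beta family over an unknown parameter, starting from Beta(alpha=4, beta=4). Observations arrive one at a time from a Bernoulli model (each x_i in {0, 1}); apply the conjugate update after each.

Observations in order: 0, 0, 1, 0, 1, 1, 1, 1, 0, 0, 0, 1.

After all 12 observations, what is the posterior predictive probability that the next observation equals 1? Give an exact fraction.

1/2

obs 1: x=0 → posterior Beta(4, 5)
obs 2: x=0 → posterior Beta(4, 6)
obs 3: x=1 → posterior Beta(5, 6)
obs 4: x=0 → posterior Beta(5, 7)
obs 5: x=1 → posterior Beta(6, 7)
obs 6: x=1 → posterior Beta(7, 7)
obs 7: x=1 → posterior Beta(8, 7)
obs 8: x=1 → posterior Beta(9, 7)
obs 9: x=0 → posterior Beta(9, 8)
obs 10: x=0 → posterior Beta(9, 9)
obs 11: x=0 → posterior Beta(9, 10)
obs 12: x=1 → posterior Beta(10, 10)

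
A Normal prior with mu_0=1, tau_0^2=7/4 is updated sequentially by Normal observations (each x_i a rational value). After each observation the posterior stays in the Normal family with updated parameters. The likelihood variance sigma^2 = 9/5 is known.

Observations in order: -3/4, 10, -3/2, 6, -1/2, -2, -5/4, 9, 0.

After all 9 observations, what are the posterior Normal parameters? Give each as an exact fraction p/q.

obs 1: x=-3/4 → posterior Normal(39/284, 63/71)
obs 2: x=10 → posterior Normal(1439/424, 63/106)
obs 3: x=-3/2 → posterior Normal(1229/564, 21/47)
obs 4: x=6 → posterior Normal(2069/704, 63/176)
obs 5: x=-1/2 → posterior Normal(1999/844, 63/211)
obs 6: x=-2 → posterior Normal(573/328, 21/82)
obs 7: x=-5/4 → posterior Normal(386/281, 63/281)
obs 8: x=9 → posterior Normal(701/316, 63/316)
obs 9: x=0 → posterior Normal(701/351, 7/39)

mu_0=701/351, tau_0^2=7/39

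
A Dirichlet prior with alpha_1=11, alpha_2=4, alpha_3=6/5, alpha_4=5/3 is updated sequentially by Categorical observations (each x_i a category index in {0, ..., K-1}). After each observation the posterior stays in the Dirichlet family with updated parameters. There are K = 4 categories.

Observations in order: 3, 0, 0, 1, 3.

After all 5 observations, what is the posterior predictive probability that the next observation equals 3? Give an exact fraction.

55/343

obs 1: x=3 → posterior Dirichlet(11, 4, 6/5, 8/3)
obs 2: x=0 → posterior Dirichlet(12, 4, 6/5, 8/3)
obs 3: x=0 → posterior Dirichlet(13, 4, 6/5, 8/3)
obs 4: x=1 → posterior Dirichlet(13, 5, 6/5, 8/3)
obs 5: x=3 → posterior Dirichlet(13, 5, 6/5, 11/3)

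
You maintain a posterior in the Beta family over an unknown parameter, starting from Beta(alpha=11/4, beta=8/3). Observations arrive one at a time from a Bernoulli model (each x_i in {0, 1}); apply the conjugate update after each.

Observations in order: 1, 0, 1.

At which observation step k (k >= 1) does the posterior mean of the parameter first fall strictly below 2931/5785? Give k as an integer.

obs 1: x=1 → posterior Beta(15/4, 8/3)
obs 2: x=0 → posterior Beta(15/4, 11/3)
obs 3: x=1 → posterior Beta(19/4, 11/3)

k = 2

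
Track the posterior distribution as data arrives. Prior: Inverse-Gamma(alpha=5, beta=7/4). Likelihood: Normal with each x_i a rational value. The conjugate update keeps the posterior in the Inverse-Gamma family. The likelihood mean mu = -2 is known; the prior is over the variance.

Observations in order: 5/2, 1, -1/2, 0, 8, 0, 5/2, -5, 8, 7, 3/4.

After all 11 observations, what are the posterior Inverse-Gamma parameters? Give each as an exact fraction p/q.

obs 1: x=5/2 → posterior Inverse-Gamma(11/2, 95/8)
obs 2: x=1 → posterior Inverse-Gamma(6, 131/8)
obs 3: x=-1/2 → posterior Inverse-Gamma(13/2, 35/2)
obs 4: x=0 → posterior Inverse-Gamma(7, 39/2)
obs 5: x=8 → posterior Inverse-Gamma(15/2, 139/2)
obs 6: x=0 → posterior Inverse-Gamma(8, 143/2)
obs 7: x=5/2 → posterior Inverse-Gamma(17/2, 653/8)
obs 8: x=-5 → posterior Inverse-Gamma(9, 689/8)
obs 9: x=8 → posterior Inverse-Gamma(19/2, 1089/8)
obs 10: x=7 → posterior Inverse-Gamma(10, 1413/8)
obs 11: x=3/4 → posterior Inverse-Gamma(21/2, 5773/32)

alpha=21/2, beta=5773/32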